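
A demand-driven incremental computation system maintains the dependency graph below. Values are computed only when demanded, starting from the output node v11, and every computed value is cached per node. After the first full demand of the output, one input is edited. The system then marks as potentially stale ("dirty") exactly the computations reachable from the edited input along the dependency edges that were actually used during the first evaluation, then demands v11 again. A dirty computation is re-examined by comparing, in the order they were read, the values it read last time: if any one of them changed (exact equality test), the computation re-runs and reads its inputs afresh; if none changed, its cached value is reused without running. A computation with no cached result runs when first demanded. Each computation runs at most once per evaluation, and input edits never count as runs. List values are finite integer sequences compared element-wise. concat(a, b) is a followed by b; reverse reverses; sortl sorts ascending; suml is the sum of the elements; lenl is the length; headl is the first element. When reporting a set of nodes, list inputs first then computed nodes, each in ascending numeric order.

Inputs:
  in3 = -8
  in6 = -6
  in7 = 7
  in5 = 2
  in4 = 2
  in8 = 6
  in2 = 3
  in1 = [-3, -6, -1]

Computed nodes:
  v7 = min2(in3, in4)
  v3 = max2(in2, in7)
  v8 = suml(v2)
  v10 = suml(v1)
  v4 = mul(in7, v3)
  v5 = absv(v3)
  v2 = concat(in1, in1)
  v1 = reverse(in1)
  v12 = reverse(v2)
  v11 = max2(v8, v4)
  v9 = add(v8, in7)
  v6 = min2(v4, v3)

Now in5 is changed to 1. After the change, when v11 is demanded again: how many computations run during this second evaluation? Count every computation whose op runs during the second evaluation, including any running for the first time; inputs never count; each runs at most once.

First evaluation (everything demanded from the output):
  v2 = concat([-3, -6, -1], [-3, -6, -1]) = [-3, -6, -1, -3, -6, -1]
  v3 = max2(3, 7) = 7
  v4 = mul(7, 7) = 49
  v8 = suml([-3, -6, -1, -3, -6, -1]) = -20
  v11 = max2(-20, 49) = 49

Propagation after the edit:
  in5 feeds no computation that the output demands — nothing is marked dirty and nothing runs.

Key observation: in5 is never demanded by the output, so the edit triggers no recomputation at all.

Computations that run: none — 0 in total.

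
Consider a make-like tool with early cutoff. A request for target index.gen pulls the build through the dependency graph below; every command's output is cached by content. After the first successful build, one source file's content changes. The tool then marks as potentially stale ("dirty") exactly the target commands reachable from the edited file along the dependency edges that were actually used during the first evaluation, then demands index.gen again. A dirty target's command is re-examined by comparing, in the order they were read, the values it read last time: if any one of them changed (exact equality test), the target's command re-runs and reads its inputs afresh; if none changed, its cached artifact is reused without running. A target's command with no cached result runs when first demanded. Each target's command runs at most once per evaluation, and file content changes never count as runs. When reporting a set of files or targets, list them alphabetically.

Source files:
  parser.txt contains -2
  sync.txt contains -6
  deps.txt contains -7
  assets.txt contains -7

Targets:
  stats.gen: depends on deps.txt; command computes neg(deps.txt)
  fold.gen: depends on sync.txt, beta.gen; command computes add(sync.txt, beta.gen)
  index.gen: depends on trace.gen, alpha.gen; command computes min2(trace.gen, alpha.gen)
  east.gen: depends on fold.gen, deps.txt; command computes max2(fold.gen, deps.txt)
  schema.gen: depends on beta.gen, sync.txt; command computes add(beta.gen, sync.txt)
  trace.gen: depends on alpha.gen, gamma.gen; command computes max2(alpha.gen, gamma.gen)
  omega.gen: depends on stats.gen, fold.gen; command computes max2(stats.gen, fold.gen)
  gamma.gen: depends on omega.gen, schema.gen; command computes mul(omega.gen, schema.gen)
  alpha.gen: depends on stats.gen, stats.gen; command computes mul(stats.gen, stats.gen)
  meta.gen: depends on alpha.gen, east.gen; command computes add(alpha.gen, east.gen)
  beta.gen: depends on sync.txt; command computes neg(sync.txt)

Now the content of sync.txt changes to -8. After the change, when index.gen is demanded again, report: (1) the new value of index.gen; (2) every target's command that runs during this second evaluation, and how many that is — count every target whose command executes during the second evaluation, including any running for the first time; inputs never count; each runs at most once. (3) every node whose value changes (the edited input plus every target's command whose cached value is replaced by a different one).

Demanding index.gen again yields 49.
3 target commands run: beta.gen, fold.gen, schema.gen.
The nodes whose values change: beta.gen, sync.txt.
Note where the cutoff bites: omega.gen is checked, finds nothing changed, and keeps its cache.

First demand of the output computes:
  beta.gen = neg(-6) = 6
  fold.gen = add(-6, 6) = 0
  schema.gen = add(6, -6) = 0
  stats.gen = neg(-7) = 7
  alpha.gen = mul(7, 7) = 49
  omega.gen = max2(7, 0) = 7
  gamma.gen = mul(7, 0) = 0
  trace.gen = max2(49, 0) = 49
  index.gen = min2(49, 49) = 49

After the edit, cleaning proceeds:
  beta.gen: a read changed (sync.txt -6->-8) — executes, giving 8.
  fold.gen: a read changed (sync.txt -6->-8; beta.gen 6->8) — executes, giving 0 — identical to its old value.
  omega.gen: dirty, but its reads are unchanged (stats.gen unchanged, fold.gen unchanged); cached 7 stands.
  schema.gen: a read changed (beta.gen 6->8; sync.txt -6->-8) — executes, giving 0 — identical to its old value.
  gamma.gen: dirty, but its reads are unchanged (omega.gen unchanged, schema.gen unchanged); cached 0 stands.
  trace.gen: dirty, but its reads are unchanged (alpha.gen unchanged, gamma.gen unchanged); cached 49 stands.
  index.gen: dirty, but its reads are unchanged (trace.gen unchanged, alpha.gen unchanged); cached 49 stands.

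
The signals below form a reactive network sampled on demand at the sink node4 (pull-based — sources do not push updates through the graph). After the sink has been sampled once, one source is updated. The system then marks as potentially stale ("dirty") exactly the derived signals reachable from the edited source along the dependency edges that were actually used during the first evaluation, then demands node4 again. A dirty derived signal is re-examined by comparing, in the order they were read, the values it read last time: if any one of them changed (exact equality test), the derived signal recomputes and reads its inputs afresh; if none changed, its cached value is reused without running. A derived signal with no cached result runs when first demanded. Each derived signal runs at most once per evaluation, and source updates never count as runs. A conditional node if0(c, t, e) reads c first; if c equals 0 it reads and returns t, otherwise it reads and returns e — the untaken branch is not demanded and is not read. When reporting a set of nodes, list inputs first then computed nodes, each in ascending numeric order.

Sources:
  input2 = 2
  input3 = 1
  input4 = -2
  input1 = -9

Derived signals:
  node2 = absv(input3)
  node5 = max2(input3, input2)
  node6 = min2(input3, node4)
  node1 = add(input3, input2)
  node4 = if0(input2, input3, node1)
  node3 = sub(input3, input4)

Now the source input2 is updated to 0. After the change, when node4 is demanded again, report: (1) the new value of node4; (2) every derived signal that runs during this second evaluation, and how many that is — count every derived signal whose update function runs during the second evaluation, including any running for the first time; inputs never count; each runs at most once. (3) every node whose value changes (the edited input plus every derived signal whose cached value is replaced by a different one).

node4 now evaluates to 1.
Run set: node4 (1 run).
Changed values: input2, node4.
The important point: the flipped condition redirects demand; node1 is left stale, never re-checked.

Initial pass — values computed on the first demand:
  node1 = add(1, 2) = 3
  node4 = if0(input2=2 -> else branch node1) = 3

Second demand — change propagation:
  node1: dirty yet unreached — the second evaluation never asks for it.
  node4: re-runs because input2 2->0; new result 1.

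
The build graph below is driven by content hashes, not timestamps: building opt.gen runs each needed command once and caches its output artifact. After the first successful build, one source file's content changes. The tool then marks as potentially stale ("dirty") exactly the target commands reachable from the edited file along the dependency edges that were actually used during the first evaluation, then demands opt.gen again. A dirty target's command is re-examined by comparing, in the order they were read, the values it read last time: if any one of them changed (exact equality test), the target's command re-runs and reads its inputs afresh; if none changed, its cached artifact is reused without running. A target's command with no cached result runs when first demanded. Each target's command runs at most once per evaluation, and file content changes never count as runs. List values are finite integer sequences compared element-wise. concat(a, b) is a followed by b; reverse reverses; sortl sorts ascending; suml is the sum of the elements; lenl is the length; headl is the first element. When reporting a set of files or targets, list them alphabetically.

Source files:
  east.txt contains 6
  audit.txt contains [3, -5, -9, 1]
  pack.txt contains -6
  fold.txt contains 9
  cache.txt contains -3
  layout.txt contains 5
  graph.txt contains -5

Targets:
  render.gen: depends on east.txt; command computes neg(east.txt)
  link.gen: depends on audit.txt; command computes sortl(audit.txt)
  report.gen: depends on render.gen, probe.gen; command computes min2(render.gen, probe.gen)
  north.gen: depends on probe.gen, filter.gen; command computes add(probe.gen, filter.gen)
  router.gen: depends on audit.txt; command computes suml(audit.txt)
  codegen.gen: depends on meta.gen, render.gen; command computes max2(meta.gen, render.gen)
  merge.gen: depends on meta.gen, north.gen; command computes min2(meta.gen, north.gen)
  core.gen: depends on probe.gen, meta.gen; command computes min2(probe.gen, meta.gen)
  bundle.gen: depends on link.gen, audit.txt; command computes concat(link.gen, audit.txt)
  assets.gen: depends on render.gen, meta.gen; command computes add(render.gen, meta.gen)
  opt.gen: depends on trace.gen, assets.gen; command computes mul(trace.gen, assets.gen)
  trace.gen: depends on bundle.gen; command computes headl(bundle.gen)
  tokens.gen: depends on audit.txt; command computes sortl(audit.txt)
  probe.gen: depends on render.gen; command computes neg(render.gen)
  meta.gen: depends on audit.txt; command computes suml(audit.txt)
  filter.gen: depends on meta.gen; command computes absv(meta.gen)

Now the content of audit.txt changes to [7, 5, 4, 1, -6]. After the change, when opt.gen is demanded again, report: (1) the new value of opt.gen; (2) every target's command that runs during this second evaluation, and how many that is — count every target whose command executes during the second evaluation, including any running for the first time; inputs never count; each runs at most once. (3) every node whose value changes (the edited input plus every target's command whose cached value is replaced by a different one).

opt.gen now evaluates to -30.
Run set: assets.gen, bundle.gen, link.gen, meta.gen, opt.gen, trace.gen (6 run).
Changed values: assets.gen, audit.txt, bundle.gen, link.gen, meta.gen, opt.gen, trace.gen.

Initial pass — values computed on the first demand:
  link.gen = sortl([3, -5, -9, 1]) = [-9, -5, 1, 3]
  bundle.gen = concat([-9, -5, 1, 3], [3, -5, -9, 1]) = [-9, -5, 1, 3, 3, -5, -9, 1]
  meta.gen = suml([3, -5, -9, 1]) = -10
  render.gen = neg(6) = -6
  assets.gen = add(-6, -10) = -16
  trace.gen = headl([-9, -5, 1, 3, 3, -5, -9, 1]) = -9
  opt.gen = mul(-9, -16) = 144

Second demand — change propagation:
  link.gen: re-runs because audit.txt [3, -5, -9, 1]->[7, 5, 4, 1, -6]; new result [-6, 1, 4, 5, 7].
  bundle.gen: re-runs because link.gen [-9, -5, 1, 3]->[-6, 1, 4, 5, 7]; audit.txt [3, -5, -9, 1]->[7, 5, 4, 1, -6]; new result [-6, 1, 4, 5, 7, 7, 5, 4, 1, -6].
  meta.gen: re-runs because audit.txt [3, -5, -9, 1]->[7, 5, 4, 1, -6]; new result 11.
  assets.gen: re-runs because meta.gen -10->11; new result 5.
  trace.gen: re-runs because bundle.gen [-9, -5, 1, 3, 3, -5, -9, 1]->[-6, 1, 4, 5, 7, 7, 5, 4, 1, -6]; new result -6.
  opt.gen: re-runs because trace.gen -9->-6; assets.gen -16->5; new result -30.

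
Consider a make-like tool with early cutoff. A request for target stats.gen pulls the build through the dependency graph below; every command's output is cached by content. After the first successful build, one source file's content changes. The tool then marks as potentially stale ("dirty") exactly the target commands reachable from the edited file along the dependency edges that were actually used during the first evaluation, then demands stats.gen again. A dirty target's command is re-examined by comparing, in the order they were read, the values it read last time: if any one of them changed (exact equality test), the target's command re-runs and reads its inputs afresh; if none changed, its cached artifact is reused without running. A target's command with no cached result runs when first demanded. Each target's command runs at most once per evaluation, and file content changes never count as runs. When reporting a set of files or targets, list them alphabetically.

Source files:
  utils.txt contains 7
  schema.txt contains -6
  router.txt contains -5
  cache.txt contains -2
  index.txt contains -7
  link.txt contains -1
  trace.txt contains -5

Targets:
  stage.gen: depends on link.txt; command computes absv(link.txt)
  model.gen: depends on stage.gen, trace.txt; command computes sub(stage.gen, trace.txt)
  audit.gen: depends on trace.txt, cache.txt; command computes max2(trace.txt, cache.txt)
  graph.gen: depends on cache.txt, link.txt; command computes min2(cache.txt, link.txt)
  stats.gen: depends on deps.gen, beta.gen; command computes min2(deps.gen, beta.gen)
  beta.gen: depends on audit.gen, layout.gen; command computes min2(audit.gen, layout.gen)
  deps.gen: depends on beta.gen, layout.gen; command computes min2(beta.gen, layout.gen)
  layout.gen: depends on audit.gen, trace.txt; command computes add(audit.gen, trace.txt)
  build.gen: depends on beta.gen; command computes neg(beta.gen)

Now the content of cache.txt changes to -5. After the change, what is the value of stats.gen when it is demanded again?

Demanding stats.gen again yields -10.

First demand of the output computes:
  audit.gen = max2(-5, -2) = -2
  layout.gen = add(-2, -5) = -7
  beta.gen = min2(-2, -7) = -7
  deps.gen = min2(-7, -7) = -7
  stats.gen = min2(-7, -7) = -7

After the edit, cleaning proceeds:
  audit.gen: a read changed (cache.txt -2->-5) — executes, giving -5.
  layout.gen: a read changed (audit.gen -2->-5) — executes, giving -10.
  beta.gen: a read changed (audit.gen -2->-5; layout.gen -7->-10) — executes, giving -10.
  deps.gen: a read changed (beta.gen -7->-10; layout.gen -7->-10) — executes, giving -10.
  stats.gen: a read changed (deps.gen -7->-10; beta.gen -7->-10) — executes, giving -10.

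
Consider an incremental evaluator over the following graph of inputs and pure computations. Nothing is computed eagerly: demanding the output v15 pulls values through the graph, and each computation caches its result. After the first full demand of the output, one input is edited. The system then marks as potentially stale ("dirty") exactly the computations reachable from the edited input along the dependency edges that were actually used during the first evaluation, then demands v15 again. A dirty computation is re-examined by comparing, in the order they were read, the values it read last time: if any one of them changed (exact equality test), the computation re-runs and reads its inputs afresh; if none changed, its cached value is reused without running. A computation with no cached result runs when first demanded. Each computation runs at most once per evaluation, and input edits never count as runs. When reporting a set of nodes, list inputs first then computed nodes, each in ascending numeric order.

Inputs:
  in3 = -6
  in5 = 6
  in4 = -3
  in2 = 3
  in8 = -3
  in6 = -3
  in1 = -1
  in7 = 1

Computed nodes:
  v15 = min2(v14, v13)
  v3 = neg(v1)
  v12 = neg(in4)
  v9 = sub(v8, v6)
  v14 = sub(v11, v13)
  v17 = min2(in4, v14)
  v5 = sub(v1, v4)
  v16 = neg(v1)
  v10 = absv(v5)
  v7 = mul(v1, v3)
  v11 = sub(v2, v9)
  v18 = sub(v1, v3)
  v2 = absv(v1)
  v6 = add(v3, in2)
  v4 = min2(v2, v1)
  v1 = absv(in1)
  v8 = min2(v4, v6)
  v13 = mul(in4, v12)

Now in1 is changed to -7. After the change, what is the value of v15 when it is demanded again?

v15 now evaluates to -9.

Initial pass — values computed on the first demand:
  v1 = absv(-1) = 1
  v2 = absv(1) = 1
  v3 = neg(1) = -1
  v4 = min2(1, 1) = 1
  v6 = add(-1, 3) = 2
  v8 = min2(1, 2) = 1
  v9 = sub(1, 2) = -1
  v11 = sub(1, -1) = 2
  v12 = neg(-3) = 3
  v13 = mul(-3, 3) = -9
  v14 = sub(2, -9) = 11
  v15 = min2(11, -9) = -9

Second demand — change propagation:
  v1: re-runs because in1 -1->-7; new result 7.
  v2: re-runs because v1 1->7; new result 7.
  v3: re-runs because v1 1->7; new result -7.
  v4: re-runs because v2 1->7; v1 1->7; new result 7.
  v6: re-runs because v3 -1->-7; new result -4.
  v8: re-runs because v4 1->7; v6 2->-4; new result -4.
  v9: re-runs because v8 1->-4; v6 2->-4; new result 0.
  v11: re-runs because v2 1->7; v9 -1->0; new result 7.
  v14: re-runs because v11 2->7; new result 16.
  v15: re-runs because v14 11->16; new result -9 (unchanged).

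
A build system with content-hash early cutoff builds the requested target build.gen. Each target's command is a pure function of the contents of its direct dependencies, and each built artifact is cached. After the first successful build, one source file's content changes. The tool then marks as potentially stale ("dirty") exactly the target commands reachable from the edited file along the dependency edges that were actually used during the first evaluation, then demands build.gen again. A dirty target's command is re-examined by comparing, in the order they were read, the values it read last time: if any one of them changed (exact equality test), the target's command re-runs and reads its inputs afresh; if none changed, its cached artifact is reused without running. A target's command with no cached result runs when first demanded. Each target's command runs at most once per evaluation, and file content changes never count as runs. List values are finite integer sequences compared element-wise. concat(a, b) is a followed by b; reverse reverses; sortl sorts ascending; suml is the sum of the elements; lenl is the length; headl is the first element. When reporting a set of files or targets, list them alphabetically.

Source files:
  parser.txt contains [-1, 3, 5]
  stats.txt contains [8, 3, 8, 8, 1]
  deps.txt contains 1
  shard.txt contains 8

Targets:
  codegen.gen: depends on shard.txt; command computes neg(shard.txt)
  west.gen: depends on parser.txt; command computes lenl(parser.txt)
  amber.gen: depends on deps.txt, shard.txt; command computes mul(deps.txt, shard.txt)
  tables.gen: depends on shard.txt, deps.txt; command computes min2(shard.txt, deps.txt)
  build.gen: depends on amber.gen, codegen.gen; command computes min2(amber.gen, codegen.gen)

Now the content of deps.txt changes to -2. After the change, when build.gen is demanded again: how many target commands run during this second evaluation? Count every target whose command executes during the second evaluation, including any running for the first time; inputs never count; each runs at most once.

First evaluation (everything demanded from the output):
  amber.gen = mul(1, 8) = 8
  codegen.gen = neg(8) = -8
  build.gen = min2(8, -8) = -8

Propagation after the edit:
  amber.gen: runs — deps.txt 1->-2; result -16.
  build.gen: runs — amber.gen 8->-16; result -16.

Target commands that run: amber.gen, build.gen — 2 in total.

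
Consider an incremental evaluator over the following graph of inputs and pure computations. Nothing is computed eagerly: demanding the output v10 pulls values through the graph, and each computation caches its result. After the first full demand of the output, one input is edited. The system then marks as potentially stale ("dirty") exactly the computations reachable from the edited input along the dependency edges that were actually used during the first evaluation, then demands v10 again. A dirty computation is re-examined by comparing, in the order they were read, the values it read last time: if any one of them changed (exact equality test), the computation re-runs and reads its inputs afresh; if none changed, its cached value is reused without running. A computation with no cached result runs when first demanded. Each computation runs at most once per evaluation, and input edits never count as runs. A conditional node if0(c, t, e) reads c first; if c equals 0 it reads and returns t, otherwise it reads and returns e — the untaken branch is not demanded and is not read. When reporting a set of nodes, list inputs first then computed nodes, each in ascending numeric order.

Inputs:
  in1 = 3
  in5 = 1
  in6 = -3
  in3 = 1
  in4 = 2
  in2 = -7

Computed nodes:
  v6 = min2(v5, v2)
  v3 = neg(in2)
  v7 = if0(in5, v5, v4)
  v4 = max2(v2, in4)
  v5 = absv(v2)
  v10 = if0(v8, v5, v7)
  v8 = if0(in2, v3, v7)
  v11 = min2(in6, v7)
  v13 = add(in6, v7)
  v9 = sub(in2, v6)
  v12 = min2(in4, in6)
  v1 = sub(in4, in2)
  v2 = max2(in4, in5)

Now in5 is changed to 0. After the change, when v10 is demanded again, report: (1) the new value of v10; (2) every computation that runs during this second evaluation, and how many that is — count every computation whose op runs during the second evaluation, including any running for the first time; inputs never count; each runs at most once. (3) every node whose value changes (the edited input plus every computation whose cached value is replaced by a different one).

Initial pass — values computed on the first demand:
  v2 = max2(2, 1) = 2
  v4 = max2(2, 2) = 2
  v7 = if0(in5=1 -> else branch v4) = 2
  v8 = if0(in2=-7 -> else branch v7) = 2
  v10 = if0(v8=2 -> else branch v7) = 2

Second demand — change propagation:
  v2: re-runs because in5 1->0; new result 2 (unchanged).
  v4: dirty yet unreached — the second evaluation never asks for it.
  v5: newly demanded (no cache) — executes and yields 2.
  v7: re-runs because in5 1->0; new result 2 (unchanged).
  v8: re-examined; everything it read last time is the same (in2 unchanged, v7 unchanged) — cache 2 kept, no run.
  v10: re-examined; everything it read last time is the same (v8 unchanged, v7 unchanged) — cache 2 kept, no run.

The important point: the flipped condition redirects demand; v4 is left stale, never re-checked.

v10 now evaluates to 2.
Run set: v2, v5, v7 (3 run).
Changed values: in5.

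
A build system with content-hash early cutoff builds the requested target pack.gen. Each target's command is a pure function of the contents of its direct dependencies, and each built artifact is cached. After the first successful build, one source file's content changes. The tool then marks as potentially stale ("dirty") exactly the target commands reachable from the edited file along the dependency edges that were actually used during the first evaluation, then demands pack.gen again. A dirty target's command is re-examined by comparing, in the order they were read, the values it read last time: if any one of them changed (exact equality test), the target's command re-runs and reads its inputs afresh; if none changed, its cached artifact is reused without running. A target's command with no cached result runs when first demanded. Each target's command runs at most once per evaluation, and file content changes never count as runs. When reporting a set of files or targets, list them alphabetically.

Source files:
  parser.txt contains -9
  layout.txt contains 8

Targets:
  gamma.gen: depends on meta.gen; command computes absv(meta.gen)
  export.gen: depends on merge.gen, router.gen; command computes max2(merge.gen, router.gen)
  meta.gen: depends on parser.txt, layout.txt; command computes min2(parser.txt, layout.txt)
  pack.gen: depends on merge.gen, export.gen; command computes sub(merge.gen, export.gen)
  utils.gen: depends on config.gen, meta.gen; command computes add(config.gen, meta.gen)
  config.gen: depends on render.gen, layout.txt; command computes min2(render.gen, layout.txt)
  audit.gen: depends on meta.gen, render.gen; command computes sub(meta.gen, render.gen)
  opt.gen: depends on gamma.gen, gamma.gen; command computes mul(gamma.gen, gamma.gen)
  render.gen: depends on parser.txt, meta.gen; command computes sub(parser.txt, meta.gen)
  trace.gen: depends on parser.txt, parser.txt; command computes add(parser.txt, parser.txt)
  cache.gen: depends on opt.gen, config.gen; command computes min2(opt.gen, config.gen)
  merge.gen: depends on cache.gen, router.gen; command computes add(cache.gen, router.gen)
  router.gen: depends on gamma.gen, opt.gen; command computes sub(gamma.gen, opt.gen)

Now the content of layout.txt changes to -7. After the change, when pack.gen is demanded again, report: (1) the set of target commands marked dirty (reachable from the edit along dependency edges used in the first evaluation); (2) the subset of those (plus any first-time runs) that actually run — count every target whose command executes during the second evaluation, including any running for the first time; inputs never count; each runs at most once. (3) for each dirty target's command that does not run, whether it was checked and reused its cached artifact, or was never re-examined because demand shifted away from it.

Marked dirty: cache.gen, config.gen, export.gen, gamma.gen, merge.gen, meta.gen, opt.gen, pack.gen, render.gen, router.gen.
Target commands that run: cache.gen, config.gen, export.gen, merge.gen, meta.gen, pack.gen — 6 in total.
Checked but reused from cache: gamma.gen, opt.gen, render.gen, router.gen.
Key observation: the cutoff stops propagation at render.gen — its inputs' values are unchanged, so it reuses its cache.

First evaluation (everything demanded from the output):
  meta.gen = min2(-9, 8) = -9
  gamma.gen = absv(-9) = 9
  opt.gen = mul(9, 9) = 81
  render.gen = sub(-9, -9) = 0
  config.gen = min2(0, 8) = 0
  cache.gen = min2(81, 0) = 0
  router.gen = sub(9, 81) = -72
  merge.gen = add(0, -72) = -72
  export.gen = max2(-72, -72) = -72
  pack.gen = sub(-72, -72) = 0

Propagation after the edit:
  meta.gen: runs — layout.txt 8->-7; result -9 (same value as before).
  gamma.gen: checked — values it read are unchanged (meta.gen unchanged); reused cached 9 without running.
  opt.gen: checked — values it read are unchanged (gamma.gen unchanged, gamma.gen unchanged); reused cached 81 without running.
  render.gen: checked — values it read are unchanged (parser.txt unchanged, meta.gen unchanged); reused cached 0 without running.
  config.gen: runs — layout.txt 8->-7; result -7.
  cache.gen: runs — config.gen 0->-7; result -7.
  router.gen: checked — values it read are unchanged (gamma.gen unchanged, opt.gen unchanged); reused cached -72 without running.
  merge.gen: runs — cache.gen 0->-7; result -79.
  export.gen: runs — merge.gen -72->-79; result -72 (same value as before).
  pack.gen: runs — merge.gen -72->-79; result -7.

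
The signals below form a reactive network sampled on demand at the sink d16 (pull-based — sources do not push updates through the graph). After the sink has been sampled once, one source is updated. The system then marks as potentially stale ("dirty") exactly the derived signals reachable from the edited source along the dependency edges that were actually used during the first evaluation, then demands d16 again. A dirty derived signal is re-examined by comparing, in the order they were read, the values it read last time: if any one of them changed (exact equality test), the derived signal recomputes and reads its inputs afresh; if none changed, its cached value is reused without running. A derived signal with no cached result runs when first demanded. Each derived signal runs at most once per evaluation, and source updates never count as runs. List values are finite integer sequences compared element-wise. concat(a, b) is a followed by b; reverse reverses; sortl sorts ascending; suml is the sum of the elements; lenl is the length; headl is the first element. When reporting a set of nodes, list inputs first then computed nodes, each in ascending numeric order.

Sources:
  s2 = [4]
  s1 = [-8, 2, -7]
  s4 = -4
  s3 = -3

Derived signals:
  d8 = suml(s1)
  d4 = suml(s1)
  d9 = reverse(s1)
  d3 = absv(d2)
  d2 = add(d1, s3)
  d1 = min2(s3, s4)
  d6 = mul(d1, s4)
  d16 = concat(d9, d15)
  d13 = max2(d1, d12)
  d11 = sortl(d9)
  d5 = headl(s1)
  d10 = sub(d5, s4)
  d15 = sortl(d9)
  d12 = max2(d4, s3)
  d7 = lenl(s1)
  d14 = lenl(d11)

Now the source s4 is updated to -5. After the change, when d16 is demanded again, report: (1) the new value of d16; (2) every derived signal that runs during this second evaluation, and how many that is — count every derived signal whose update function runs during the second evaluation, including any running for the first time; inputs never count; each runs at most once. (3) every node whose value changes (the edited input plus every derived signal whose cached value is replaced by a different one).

Initial pass — values computed on the first demand:
  d9 = reverse([-8, 2, -7]) = [-7, 2, -8]
  d15 = sortl([-7, 2, -8]) = [-8, -7, 2]
  d16 = concat([-7, 2, -8], [-8, -7, 2]) = [-7, 2, -8, -8, -7, 2]

Second demand — change propagation:
  no demanded computation ever read s4, so the edit dirties nothing and nothing runs.

The important point: nothing the output needs ever reads s4, so the edit is invisible to it.

d16 now evaluates to [-7, 2, -8, -8, -7, 2].
Run set: none (0 run).
Changed values: s4.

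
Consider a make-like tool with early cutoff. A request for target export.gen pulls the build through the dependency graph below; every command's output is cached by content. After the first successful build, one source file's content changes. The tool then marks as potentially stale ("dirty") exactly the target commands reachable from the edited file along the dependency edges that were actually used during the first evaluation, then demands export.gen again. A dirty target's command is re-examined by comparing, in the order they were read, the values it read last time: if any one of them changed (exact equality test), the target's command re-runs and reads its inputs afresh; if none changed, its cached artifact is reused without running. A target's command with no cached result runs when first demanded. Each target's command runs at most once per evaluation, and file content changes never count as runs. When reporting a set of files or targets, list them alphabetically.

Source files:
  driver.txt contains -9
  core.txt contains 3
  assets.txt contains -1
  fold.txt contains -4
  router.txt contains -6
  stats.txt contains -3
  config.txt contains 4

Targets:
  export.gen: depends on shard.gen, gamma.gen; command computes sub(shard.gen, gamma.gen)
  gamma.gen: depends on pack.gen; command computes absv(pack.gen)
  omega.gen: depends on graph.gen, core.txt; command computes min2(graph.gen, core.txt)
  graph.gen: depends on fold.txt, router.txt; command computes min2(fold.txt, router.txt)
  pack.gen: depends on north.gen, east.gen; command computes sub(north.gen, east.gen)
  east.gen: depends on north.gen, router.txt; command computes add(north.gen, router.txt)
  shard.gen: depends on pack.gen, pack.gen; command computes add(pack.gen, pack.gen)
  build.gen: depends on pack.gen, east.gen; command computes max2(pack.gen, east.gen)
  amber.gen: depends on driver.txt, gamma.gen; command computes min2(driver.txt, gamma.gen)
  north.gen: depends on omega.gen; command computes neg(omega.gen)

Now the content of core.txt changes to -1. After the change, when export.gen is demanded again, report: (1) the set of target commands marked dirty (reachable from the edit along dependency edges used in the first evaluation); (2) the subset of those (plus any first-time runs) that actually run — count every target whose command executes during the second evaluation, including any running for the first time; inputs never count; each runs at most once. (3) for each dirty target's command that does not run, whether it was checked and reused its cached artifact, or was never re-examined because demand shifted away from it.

First demand of the output computes:
  graph.gen = min2(-4, -6) = -6
  omega.gen = min2(-6, 3) = -6
  north.gen = neg(-6) = 6
  east.gen = add(6, -6) = 0
  pack.gen = sub(6, 0) = 6
  gamma.gen = absv(6) = 6
  shard.gen = add(6, 6) = 12
  export.gen = sub(12, 6) = 6

After the edit, cleaning proceeds:
  omega.gen: a read changed (core.txt 3->-1) — executes, giving -6 — identical to its old value.
  north.gen: dirty, but its reads are unchanged (omega.gen unchanged); cached 6 stands.
  east.gen: dirty, but its reads are unchanged (north.gen unchanged, router.txt unchanged); cached 0 stands.
  pack.gen: dirty, but its reads are unchanged (north.gen unchanged, east.gen unchanged); cached 6 stands.
  gamma.gen: dirty, but its reads are unchanged (pack.gen unchanged); cached 6 stands.
  shard.gen: dirty, but its reads are unchanged (pack.gen unchanged, pack.gen unchanged); cached 12 stands.
  export.gen: dirty, but its reads are unchanged (shard.gen unchanged, gamma.gen unchanged); cached 6 stands.

Note the absorption at omega.gen: it re-runs yet its value is the same, leaving the output's value untouched.

The edit dirties: east.gen, export.gen, gamma.gen, north.gen, omega.gen, pack.gen, shard.gen.
1 target commands run: omega.gen.
Cache hits after checking: east.gen, export.gen, gamma.gen, north.gen, pack.gen, shard.gen.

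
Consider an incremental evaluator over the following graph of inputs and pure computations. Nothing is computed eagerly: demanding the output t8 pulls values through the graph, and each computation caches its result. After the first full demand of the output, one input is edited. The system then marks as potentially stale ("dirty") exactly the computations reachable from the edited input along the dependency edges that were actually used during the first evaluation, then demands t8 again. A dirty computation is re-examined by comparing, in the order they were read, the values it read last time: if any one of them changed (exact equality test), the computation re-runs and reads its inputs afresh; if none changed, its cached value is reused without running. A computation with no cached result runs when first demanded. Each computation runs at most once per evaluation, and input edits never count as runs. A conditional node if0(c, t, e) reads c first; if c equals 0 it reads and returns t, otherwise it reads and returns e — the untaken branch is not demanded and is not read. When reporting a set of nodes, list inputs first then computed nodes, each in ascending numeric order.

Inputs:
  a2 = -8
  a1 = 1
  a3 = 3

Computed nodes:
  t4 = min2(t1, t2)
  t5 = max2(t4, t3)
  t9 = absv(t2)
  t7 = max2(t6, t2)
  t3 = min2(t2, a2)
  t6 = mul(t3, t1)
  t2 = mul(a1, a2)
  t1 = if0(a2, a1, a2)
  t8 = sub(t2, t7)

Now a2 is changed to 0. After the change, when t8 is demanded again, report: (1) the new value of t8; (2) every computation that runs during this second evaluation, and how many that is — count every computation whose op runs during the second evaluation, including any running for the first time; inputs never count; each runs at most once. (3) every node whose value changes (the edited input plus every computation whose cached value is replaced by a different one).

Initial pass — values computed on the first demand:
  t1 = if0(a2=-8 -> else branch a2) = -8
  t2 = mul(1, -8) = -8
  t3 = min2(-8, -8) = -8
  t6 = mul(-8, -8) = 64
  t7 = max2(64, -8) = 64
  t8 = sub(-8, 64) = -72

Second demand — change propagation:
  t1: re-runs because a2 -8->0; a2 -8->0; new result 1.
  t2: re-runs because a2 -8->0; new result 0.
  t3: re-runs because t2 -8->0; a2 -8->0; new result 0.
  t6: re-runs because t3 -8->0; t1 -8->1; new result 0.
  t7: re-runs because t6 64->0; t2 -8->0; new result 0.
  t8: re-runs because t2 -8->0; t7 64->0; new result 0.

t8 now evaluates to 0.
Run set: t1, t2, t3, t6, t7, t8 (6 run).
Changed values: a2, t1, t2, t3, t6, t7, t8.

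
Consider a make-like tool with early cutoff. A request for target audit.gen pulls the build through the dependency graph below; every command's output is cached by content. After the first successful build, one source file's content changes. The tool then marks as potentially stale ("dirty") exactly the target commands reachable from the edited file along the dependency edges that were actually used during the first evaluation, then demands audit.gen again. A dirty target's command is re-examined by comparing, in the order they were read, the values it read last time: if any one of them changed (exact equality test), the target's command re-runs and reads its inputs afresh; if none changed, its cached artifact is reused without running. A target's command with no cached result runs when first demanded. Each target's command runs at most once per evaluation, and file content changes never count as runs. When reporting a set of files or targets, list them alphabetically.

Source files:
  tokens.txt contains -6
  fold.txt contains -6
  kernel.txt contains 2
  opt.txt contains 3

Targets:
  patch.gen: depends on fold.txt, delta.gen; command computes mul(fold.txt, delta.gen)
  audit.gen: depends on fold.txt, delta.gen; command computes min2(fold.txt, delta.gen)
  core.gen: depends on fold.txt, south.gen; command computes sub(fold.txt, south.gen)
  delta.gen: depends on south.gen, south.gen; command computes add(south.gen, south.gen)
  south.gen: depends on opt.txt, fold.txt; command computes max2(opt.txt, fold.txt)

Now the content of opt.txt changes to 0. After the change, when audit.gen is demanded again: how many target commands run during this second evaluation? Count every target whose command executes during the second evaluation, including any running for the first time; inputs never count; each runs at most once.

3 target commands run: audit.gen, delta.gen, south.gen.

First demand of the output computes:
  south.gen = max2(3, -6) = 3
  delta.gen = add(3, 3) = 6
  audit.gen = min2(-6, 6) = -6

After the edit, cleaning proceeds:
  south.gen: a read changed (opt.txt 3->0) — executes, giving 0.
  delta.gen: a read changed (south.gen 3->0; south.gen 3->0) — executes, giving 0.
  audit.gen: a read changed (delta.gen 6->0) — executes, giving -6 — identical to its old value.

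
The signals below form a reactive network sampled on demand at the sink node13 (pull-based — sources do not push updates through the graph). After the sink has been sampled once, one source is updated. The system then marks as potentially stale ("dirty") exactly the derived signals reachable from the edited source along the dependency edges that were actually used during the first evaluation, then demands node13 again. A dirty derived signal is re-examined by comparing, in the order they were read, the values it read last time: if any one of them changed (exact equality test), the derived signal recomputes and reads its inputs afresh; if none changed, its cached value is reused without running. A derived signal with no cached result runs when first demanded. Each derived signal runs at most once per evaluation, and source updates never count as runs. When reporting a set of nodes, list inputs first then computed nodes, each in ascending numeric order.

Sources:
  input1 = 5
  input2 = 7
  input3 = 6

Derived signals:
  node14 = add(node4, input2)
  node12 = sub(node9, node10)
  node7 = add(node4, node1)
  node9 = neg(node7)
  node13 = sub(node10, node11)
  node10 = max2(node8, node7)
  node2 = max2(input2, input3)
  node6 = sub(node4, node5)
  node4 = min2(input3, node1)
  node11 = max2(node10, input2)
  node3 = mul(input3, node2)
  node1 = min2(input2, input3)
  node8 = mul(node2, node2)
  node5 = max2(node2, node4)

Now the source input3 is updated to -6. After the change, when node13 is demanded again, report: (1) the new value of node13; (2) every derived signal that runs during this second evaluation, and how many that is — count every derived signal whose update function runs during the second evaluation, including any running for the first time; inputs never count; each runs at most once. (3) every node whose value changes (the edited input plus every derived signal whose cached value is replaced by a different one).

Initial pass — values computed on the first demand:
  node1 = min2(7, 6) = 6
  node2 = max2(7, 6) = 7
  node4 = min2(6, 6) = 6
  node7 = add(6, 6) = 12
  node8 = mul(7, 7) = 49
  node10 = max2(49, 12) = 49
  node11 = max2(49, 7) = 49
  node13 = sub(49, 49) = 0

Second demand — change propagation:
  node1: re-runs because input3 6->-6; new result -6.
  node2: re-runs because input3 6->-6; new result 7 (unchanged).
  node4: re-runs because input3 6->-6; node1 6->-6; new result -6.
  node7: re-runs because node4 6->-6; node1 6->-6; new result -12.
  node8: re-examined; everything it read last time is the same (node2 unchanged, node2 unchanged) — cache 49 kept, no run.
  node10: re-runs because node7 12->-12; new result 49 (unchanged).
  node11: re-examined; everything it read last time is the same (node10 unchanged, input2 unchanged) — cache 49 kept, no run.
  node13: re-examined; everything it read last time is the same (node10 unchanged, node11 unchanged) — cache 0 kept, no run.

The important point: at node8 every value read last time is unchanged, so the dirty flag clears without a run.

node13 now evaluates to 0.
Run set: node1, node2, node4, node7, node10 (5 run).
Changed values: input3, node1, node4, node7.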